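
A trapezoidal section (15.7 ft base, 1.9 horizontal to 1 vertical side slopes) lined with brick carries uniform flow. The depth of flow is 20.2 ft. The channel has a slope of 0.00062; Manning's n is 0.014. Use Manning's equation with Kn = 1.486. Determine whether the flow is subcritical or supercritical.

subcritical

With bottom width b = 15.7 ft and side slope z = 1.9: A = (b + zy)y = (15.7 + 1.9×20.2)×20.2 = 1092 ft²; P = b + 2y√(1+z²) = 15.7 + 2×20.2×2.147 = 102.4 ft.
Hydraulic radius R = A/P = 1092/102.4 = 10.66 ft.
V = (1.486/n) R^(2/3) √S = (1.486/0.014) × 10.66^(2/3) × √0.00062 = 12.8 ft/s. Hydraulic depth D_h = A/T = 1092/92.46 = 11.82 ft.
Froude number Fr = V/√(g·D_h) = 12.8/√(32.2×11.82) = 0.656, which is less than 1, so the flow is subcritical.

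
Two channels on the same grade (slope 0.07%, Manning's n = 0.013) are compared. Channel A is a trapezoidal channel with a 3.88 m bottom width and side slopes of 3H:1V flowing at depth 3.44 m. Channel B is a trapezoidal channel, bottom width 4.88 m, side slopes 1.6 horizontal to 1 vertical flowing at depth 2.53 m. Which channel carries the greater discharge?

channel A

Channel A: With bottom width b = 3.88 m and side slope z = 3: A = (b + zy)y = (3.88 + 3×3.44)×3.44 = 48.85 m²; P = b + 2y√(1+z²) = 3.88 + 2×3.44×3.162 = 25.64 m. Hydraulic radius R = A/P = 48.85/25.64 = 1.905 m. Q_A = (1/0.013)·48.85·1.905^(2/3)·√0.0007 = 152.8 m³/s.
Channel B: With bottom width b = 4.88 m and side slope z = 1.6: A = (b + zy)y = (4.88 + 1.6×2.53)×2.53 = 22.59 m²; P = b + 2y√(1+z²) = 4.88 + 2×2.53×1.887 = 14.43 m. Hydraulic radius R = A/P = 22.59/14.43 = 1.566 m. Q_B = (1/0.013)·22.59·1.566^(2/3)·√0.0007 = 61.98 m³/s.
Q_A = 152.8 m³/s vs Q_B = 61.98 m³/s, so channel A carries more.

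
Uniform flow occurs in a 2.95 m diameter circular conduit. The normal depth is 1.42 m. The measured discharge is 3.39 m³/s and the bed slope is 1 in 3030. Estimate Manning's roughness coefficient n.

n = 0.014

For a circular section of diameter D = 2.95 m at depth y = 1.42 m, the central angle is θ = 2 arccos(1 − 2y/D) = 3.067 rad. Then A = (D²/8)(θ − sin θ) = 3.255 m² and P = Dθ/2 = 4.524 m.
Hydraulic radius R = A/P = 3.255/4.524 = 0.7196 m.
Rearranging Manning's equation: n = (1/Q) A R^(2/3) S^(1/2) = (1/3.39) × 3.255 × 0.7196^(2/3) × √0.00033 = 0.014.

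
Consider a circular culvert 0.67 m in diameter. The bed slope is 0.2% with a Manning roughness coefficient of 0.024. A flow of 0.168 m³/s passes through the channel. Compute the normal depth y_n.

y_n = 0.471 m

Manning's equation rearranged: A R^(2/3) = nQ / (1·√S) = 0.024 × 0.168 / (√0.002) = 0.09016.
At y = 0.373 m: A R^(2/3) = 0.06399 — too small.
At y = 0.533 m: A R^(2/3) = 0.1041 — too large.
At y = 0.471 m: A R^(2/3) = 0.09019 — close enough.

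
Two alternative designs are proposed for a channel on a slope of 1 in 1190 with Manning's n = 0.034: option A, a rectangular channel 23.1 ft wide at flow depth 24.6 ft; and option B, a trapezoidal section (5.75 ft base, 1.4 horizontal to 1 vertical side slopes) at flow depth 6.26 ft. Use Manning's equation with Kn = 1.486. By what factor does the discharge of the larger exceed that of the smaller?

Channel A: Flow area A = b·y = 23.1 × 24.6 = 568.3 ft². Wetted perimeter P = b + 2y = 23.1 + 2×24.6 = 72.3 ft. Hydraulic radius R = A/P = 568.3/72.3 = 7.86 ft. Q_A = (1.486/0.034)·568.3·7.86^(2/3)·√0.0008403 = 2846 ft³/s.
Channel B: With bottom width b = 5.75 ft and side slope z = 1.4: A = (b + zy)y = (5.75 + 1.4×6.26)×6.26 = 90.86 ft²; P = b + 2y√(1+z²) = 5.75 + 2×6.26×1.72 = 27.29 ft. Hydraulic radius R = A/P = 90.86/27.29 = 3.329 ft. Q_B = (1.486/0.034)·90.86·3.329^(2/3)·√0.0008403 = 256.7 ft³/s.
The larger discharge is 2846 ft³/s and the smaller is 256.7 ft³/s; the ratio is 11.1.

11.1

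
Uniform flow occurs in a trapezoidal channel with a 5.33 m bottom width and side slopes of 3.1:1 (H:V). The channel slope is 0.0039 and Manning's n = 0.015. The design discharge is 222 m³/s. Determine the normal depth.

y_n = 2.76 m

Manning's equation rearranged: A R^(2/3) = nQ / (1·√S) = 0.015 × 222 / (√0.0039) = 53.32.
Try y = 2.24 m: A R^(2/3) = 34.08 — too small.
Try y = 3.44 m: A R^(2/3) = 86.85 — too large.
Try y = 2.76 m: A R^(2/3) = 53.39 — ≈ 53.32.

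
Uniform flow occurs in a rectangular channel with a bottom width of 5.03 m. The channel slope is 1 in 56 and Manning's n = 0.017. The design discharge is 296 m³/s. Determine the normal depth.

y_n = 5.25 m

Manning's equation rearranged: A R^(2/3) = nQ / (1·√S) = 0.017 × 296 / (√0.01786) = 37.66.
Trying y = 3.92 m: A R^(2/3) = 26.2 — low.
Trying y = 6.67 m: A R^(2/3) = 50.13 — high.
Trying y = 5.25 m: A R^(2/3) = 37.62 — close enough.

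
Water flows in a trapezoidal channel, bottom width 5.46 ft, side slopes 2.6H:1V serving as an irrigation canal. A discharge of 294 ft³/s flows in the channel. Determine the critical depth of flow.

y_c = 2.92 ft

At critical depth, Q² T / (g A³) = 1, i.e. A³/T = Q²/g = 294²/32.2 = 2684.
At y = 2.52 ft: A³/T = 1494 — low.
At y = 3.42 ft: A³/T = 5088 — high.
At y = 2.92 ft: A³/T = 2682 — close enough.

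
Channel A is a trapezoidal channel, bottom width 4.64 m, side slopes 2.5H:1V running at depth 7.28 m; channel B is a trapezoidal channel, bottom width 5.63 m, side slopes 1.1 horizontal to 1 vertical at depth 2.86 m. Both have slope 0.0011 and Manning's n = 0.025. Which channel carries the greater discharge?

channel A

Channel A: With bottom width b = 4.64 m and side slope z = 2.5: A = (b + zy)y = (4.64 + 2.5×7.28)×7.28 = 166.3 m²; P = b + 2y√(1+z²) = 4.64 + 2×7.28×2.693 = 43.84 m. Hydraulic radius R = A/P = 166.3/43.84 = 3.792 m. Q_A = (1/0.025)·166.3·3.792^(2/3)·√0.0011 = 536.4 m³/s.
Channel B: With bottom width b = 5.63 m and side slope z = 1.1: A = (b + zy)y = (5.63 + 1.1×2.86)×2.86 = 25.1 m²; P = b + 2y√(1+z²) = 5.63 + 2×2.86×1.487 = 14.13 m. Hydraulic radius R = A/P = 25.1/14.13 = 1.776 m. Q_B = (1/0.025)·25.1·1.776^(2/3)·√0.0011 = 48.83 m³/s.
Q_A = 536.4 m³/s vs Q_B = 48.83 m³/s, so channel A carries more.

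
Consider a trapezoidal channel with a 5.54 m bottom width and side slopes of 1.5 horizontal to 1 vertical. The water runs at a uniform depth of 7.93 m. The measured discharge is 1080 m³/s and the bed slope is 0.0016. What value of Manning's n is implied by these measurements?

n = 0.013

With bottom width b = 5.54 m and side slope z = 1.5: A = (b + zy)y = (5.54 + 1.5×7.93)×7.93 = 138.3 m²; P = b + 2y√(1+z²) = 5.54 + 2×7.93×1.803 = 34.13 m.
Hydraulic radius R = A/P = 138.3/34.13 = 4.051 m.
Rearranging Manning's equation: n = (1/Q) A R^(2/3) S^(1/2) = (1/1080) × 138.3 × 4.051^(2/3) × √0.0016 = 0.013.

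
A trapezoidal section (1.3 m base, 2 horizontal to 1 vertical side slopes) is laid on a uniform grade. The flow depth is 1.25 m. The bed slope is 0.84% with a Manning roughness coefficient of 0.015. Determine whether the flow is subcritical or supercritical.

supercritical

With bottom width b = 1.3 m and side slope z = 2: A = (b + zy)y = (1.3 + 2×1.25)×1.25 = 4.75 m²; P = b + 2y√(1+z²) = 1.3 + 2×1.25×2.236 = 6.89 m.
Hydraulic radius R = A/P = 4.75/6.89 = 0.6894 m.
V = (1/n) R^(2/3) √S = (1/0.015) × 0.6894^(2/3) × √0.0084 = 4.768 m/s. Hydraulic depth D_h = A/T = 4.75/6.3 = 0.754 m.
Froude number Fr = V/√(g·D_h) = 4.768/√(9.81×0.754) = 1.75, which is greater than 1, so the flow is supercritical.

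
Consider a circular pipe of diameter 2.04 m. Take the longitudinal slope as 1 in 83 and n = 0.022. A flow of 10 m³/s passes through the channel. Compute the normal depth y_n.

y_n = 1.6 m

Manning's equation rearranged: A R^(2/3) = nQ / (1·√S) = 0.022 × 10 / (√0.01205) = 2.004.
At y = 1.29 m: A R^(2/3) = 1.517 — too small.
At y = 1.6 m: A R^(2/3) = 1.999 — matches.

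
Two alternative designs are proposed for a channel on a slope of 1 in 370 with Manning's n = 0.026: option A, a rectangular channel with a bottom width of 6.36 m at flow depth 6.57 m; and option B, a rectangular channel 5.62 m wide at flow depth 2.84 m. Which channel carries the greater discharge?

channel A

Channel A: Flow area A = b·y = 6.36 × 6.57 = 41.79 m². Wetted perimeter P = b + 2y = 6.36 + 2×6.57 = 19.5 m. Hydraulic radius R = A/P = 41.79/19.5 = 2.143 m. Q_A = (1/0.026)·41.79·2.143^(2/3)·√0.002703 = 138.9 m³/s.
Channel B: Flow area A = b·y = 5.62 × 2.84 = 15.96 m². Wetted perimeter P = b + 2y = 5.62 + 2×2.84 = 11.3 m. Hydraulic radius R = A/P = 15.96/11.3 = 1.412 m. Q_B = (1/0.026)·15.96·1.412^(2/3)·√0.002703 = 40.18 m³/s.
Q_A = 138.9 m³/s vs Q_B = 40.18 m³/s, so channel A carries more.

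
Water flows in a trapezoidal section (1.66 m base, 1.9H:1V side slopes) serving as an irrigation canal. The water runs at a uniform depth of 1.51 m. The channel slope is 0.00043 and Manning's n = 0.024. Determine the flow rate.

With bottom width b = 1.66 m and side slope z = 1.9: A = (b + zy)y = (1.66 + 1.9×1.51)×1.51 = 6.839 m²; P = b + 2y√(1+z²) = 1.66 + 2×1.51×2.147 = 8.144 m.
Hydraulic radius R = A/P = 6.839/8.144 = 0.8397 m.
Manning's equation: Q = (1/n) A R^(2/3) S^(1/2) = (1/0.024) × 6.839 × 0.8397^(2/3) × 0.00043^(1/2) = 5.26 m³/s.

Q = 5.26 m³/s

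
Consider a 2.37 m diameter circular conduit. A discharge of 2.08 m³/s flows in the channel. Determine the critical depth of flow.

At critical depth, Q² T / (g A³) = 1, i.e. A³/T = Q²/g = 2.08²/9.81 = 0.441.
Try y = 0.791 m: A³/T = 0.9592 — over.
Try y = 0.514 m: A³/T = 0.1795 — short.
Try y = 0.647 m: A³/T = 0.4402 — ≈ 0.441.

y_c = 0.647 m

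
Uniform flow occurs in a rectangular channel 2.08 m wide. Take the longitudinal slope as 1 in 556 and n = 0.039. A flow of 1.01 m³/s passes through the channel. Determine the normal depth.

Manning's equation rearranged: A R^(2/3) = nQ / (1·√S) = 0.039 × 1.01 / (√0.001799) = 0.9288.
At y = 0.872 m: A R^(2/3) = 1.103 — too large.
At y = 0.769 m: A R^(2/3) = 0.9283 — ≈ 0.9288.

y_n = 0.769 m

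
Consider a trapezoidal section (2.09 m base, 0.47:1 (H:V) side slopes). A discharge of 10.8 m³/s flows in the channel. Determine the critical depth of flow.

y_c = 1.26 m

At critical depth, Q² T / (g A³) = 1, i.e. A³/T = Q²/g = 10.8²/9.81 = 11.89.
At y = 1.49 m: A³/T = 20.59 — over.
At y = 1.26 m: A³/T = 11.79 — close enough.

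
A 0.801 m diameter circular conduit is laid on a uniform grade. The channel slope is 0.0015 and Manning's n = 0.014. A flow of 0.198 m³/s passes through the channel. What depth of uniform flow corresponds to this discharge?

y_n = 0.36 m

Manning's equation rearranged: A R^(2/3) = nQ / (1·√S) = 0.014 × 0.198 / (√0.0015) = 0.07157.
Trying y = 0.456 m: A R^(2/3) = 0.1068 — too large.
Trying y = 0.36 m: A R^(2/3) = 0.07168 — matches.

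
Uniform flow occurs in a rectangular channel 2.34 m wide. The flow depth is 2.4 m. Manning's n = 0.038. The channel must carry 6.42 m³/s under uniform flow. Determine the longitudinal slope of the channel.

Flow area A = b·y = 2.34 × 2.4 = 5.616 m². Wetted perimeter P = b + 2y = 2.34 + 2×2.4 = 7.14 m.
Hydraulic radius R = A/P = 5.616/7.14 = 0.7866 m.
From Manning's equation, S = [nQ / (1 A R^(2/3))]² = [0.038 × 6.42 / (1 × 5.616 × 0.7866^(2/3))]² = 0.0026.

S = 0.0026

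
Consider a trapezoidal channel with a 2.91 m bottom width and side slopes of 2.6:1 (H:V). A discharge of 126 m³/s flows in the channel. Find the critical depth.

y_c = 2.93 m

At critical depth, Q² T / (g A³) = 1, i.e. A³/T = Q²/g = 126²/9.81 = 1618.
At y = 2.28 m: A³/T = 554.1 — short.
At y = 3.29 m: A³/T = 2680 — over.
At y = 2.93 m: A³/T = 1618 — ≈ 1618.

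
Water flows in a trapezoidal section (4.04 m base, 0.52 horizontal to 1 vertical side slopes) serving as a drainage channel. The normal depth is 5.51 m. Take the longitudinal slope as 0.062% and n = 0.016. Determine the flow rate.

With bottom width b = 4.04 m and side slope z = 0.52: A = (b + zy)y = (4.04 + 0.52×5.51)×5.51 = 38.05 m²; P = b + 2y√(1+z²) = 4.04 + 2×5.51×1.127 = 16.46 m.
Hydraulic radius R = A/P = 38.05/16.46 = 2.311 m.
Manning's equation: Q = (1/n) A R^(2/3) S^(1/2) = (1/0.016) × 38.05 × 2.311^(2/3) × 0.00062^(1/2) = 104 m³/s.

Q = 104 m³/s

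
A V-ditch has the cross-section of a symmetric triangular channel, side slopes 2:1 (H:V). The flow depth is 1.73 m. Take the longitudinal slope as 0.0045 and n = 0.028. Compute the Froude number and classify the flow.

subcritical

For a triangular section with side slope z = 2: A = zy² = 2×1.73² = 5.986 m²; P = 2y√(1+z²) = 2×1.73×2.236 = 7.737 m.
Hydraulic radius R = A/P = 5.986/7.737 = 0.7737 m.
V = (1/n) R^(2/3) √S = (1/0.028) × 0.7737^(2/3) × √0.0045 = 2.019 m/s. Hydraulic depth D_h = A/T = 5.986/6.92 = 0.865 m.
Froude number Fr = V/√(g·D_h) = 2.019/√(9.81×0.865) = 0.693, which is less than 1, so the flow is subcritical.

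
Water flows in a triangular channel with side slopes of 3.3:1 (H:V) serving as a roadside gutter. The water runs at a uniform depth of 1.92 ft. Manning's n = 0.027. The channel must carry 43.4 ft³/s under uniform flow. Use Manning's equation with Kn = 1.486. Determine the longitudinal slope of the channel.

S = 0.0047

For a triangular section with side slope z = 3.3: A = zy² = 3.3×1.92² = 12.17 ft²; P = 2y√(1+z²) = 2×1.92×3.448 = 13.24 ft.
Hydraulic radius R = A/P = 12.17/13.24 = 0.9187 ft.
From Manning's equation, S = [nQ / (1.486 A R^(2/3))]² = [0.027 × 43.4 / (1.486 × 12.17 × 0.9187^(2/3))]² = 0.0047.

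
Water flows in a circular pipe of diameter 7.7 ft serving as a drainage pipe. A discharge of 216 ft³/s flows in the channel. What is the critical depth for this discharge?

y_c = 3.73 ft

At critical depth, Q² T / (g A³) = 1, i.e. A³/T = Q²/g = 216²/32.2 = 1449.
Trying y = 2.92 ft: A³/T = 568.2 — low.
Trying y = 4.23 ft: A³/T = 2348 — high.
Trying y = 3.73 ft: A³/T = 1452 — matches.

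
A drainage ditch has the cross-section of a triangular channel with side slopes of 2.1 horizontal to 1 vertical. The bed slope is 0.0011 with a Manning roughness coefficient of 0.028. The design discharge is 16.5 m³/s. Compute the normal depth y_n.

y_n = 2.48 m

Manning's equation rearranged: A R^(2/3) = nQ / (1·√S) = 0.028 × 16.5 / (√0.0011) = 13.93.
Trying y = 1.95 m: A R^(2/3) = 7.335 — too small.
Trying y = 2.95 m: A R^(2/3) = 22.12 — too large.
Trying y = 2.48 m: A R^(2/3) = 13.93 — close enough.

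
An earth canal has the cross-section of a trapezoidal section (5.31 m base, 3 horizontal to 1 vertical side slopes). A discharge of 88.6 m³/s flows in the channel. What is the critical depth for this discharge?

At critical depth, Q² T / (g A³) = 1, i.e. A³/T = Q²/g = 88.6²/9.81 = 800.2.
At y = 1.46 m: A³/T = 201.2 — low.
At y = 2.48 m: A³/T = 1566 — high.
At y = 2.09 m: A³/T = 794.2 — ≈ 800.2.

y_c = 2.09 m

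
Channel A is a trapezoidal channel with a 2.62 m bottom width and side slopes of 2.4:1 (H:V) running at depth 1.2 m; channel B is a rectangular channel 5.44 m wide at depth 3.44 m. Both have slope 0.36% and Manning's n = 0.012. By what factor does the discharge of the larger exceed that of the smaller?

Channel A: With bottom width b = 2.62 m and side slope z = 2.4: A = (b + zy)y = (2.62 + 2.4×1.2)×1.2 = 6.6 m²; P = b + 2y√(1+z²) = 2.62 + 2×1.2×2.6 = 8.86 m. Hydraulic radius R = A/P = 6.6/8.86 = 0.7449 m. Q_A = (1/0.012)·6.6·0.7449^(2/3)·√0.0036 = 27.12 m³/s.
Channel B: Flow area A = b·y = 5.44 × 3.44 = 18.71 m². Wetted perimeter P = b + 2y = 5.44 + 2×3.44 = 12.32 m. Hydraulic radius R = A/P = 18.71/12.32 = 1.519 m. Q_B = (1/0.012)·18.71·1.519^(2/3)·√0.0036 = 123.6 m³/s.
The larger discharge is 123.6 m³/s and the smaller is 27.12 m³/s; the ratio is 4.56.

4.56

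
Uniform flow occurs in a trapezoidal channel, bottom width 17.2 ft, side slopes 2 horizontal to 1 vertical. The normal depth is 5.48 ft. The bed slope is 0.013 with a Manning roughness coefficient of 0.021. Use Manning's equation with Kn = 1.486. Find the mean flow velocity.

With bottom width b = 17.2 ft and side slope z = 2: A = (b + zy)y = (17.2 + 2×5.48)×5.48 = 154.3 ft²; P = b + 2y√(1+z²) = 17.2 + 2×5.48×2.236 = 41.71 ft.
Hydraulic radius R = A/P = 154.3/41.71 = 3.7 ft.
From Manning's equation, V = (1.486/n) R^(2/3) S^(1/2) = (1.486/0.021) × 3.7^(2/3) × 0.013^(1/2) = 19.3 ft/s.

V = 19.3 ft/s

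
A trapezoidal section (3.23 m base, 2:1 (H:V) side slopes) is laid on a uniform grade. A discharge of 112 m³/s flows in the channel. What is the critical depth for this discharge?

At critical depth, Q² T / (g A³) = 1, i.e. A³/T = Q²/g = 112²/9.81 = 1279.
Try y = 3.69 m: A³/T = 3336 — high.
Try y = 2.44 m: A³/T = 596.5 — low.
Try y = 2.94 m: A³/T = 1282 — matches.

y_c = 2.94 m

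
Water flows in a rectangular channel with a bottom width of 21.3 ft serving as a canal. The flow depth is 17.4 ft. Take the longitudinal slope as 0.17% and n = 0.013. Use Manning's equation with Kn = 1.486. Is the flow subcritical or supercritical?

Flow area A = b·y = 21.3 × 17.4 = 370.6 ft². Wetted perimeter P = b + 2y = 21.3 + 2×17.4 = 56.1 ft.
Hydraulic radius R = A/P = 370.6/56.1 = 6.606 ft.
V = (1.486/n) R^(2/3) √S = (1.486/0.013) × 6.606^(2/3) × √0.0017 = 16.59 ft/s. Hydraulic depth D_h = A/T = 370.6/21.3 = 17.4 ft.
Froude number Fr = V/√(g·D_h) = 16.59/√(32.2×17.4) = 0.701, which is less than 1, so the flow is subcritical.

subcritical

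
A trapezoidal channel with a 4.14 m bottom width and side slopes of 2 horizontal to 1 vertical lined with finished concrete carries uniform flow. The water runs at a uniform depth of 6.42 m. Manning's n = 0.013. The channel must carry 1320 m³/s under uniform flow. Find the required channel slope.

With bottom width b = 4.14 m and side slope z = 2: A = (b + zy)y = (4.14 + 2×6.42)×6.42 = 109 m²; P = b + 2y√(1+z²) = 4.14 + 2×6.42×2.236 = 32.85 m.
Hydraulic radius R = A/P = 109/32.85 = 3.318 m.
From Manning's equation, S = [nQ / (1 A R^(2/3))]² = [0.013 × 1320 / (1 × 109 × 3.318^(2/3))]² = 0.00501.

S = 0.00501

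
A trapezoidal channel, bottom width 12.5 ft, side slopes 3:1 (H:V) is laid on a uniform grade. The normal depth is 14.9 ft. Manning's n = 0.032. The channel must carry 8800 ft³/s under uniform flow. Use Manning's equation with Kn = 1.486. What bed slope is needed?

With bottom width b = 12.5 ft and side slope z = 3: A = (b + zy)y = (12.5 + 3×14.9)×14.9 = 852.3 ft²; P = b + 2y√(1+z²) = 12.5 + 2×14.9×3.162 = 106.7 ft.
Hydraulic radius R = A/P = 852.3/106.7 = 7.985 ft.
From Manning's equation, S = [nQ / (1.486 A R^(2/3))]² = [0.032 × 8800 / (1.486 × 852.3 × 7.985^(2/3))]² = 0.0031.

S = 0.0031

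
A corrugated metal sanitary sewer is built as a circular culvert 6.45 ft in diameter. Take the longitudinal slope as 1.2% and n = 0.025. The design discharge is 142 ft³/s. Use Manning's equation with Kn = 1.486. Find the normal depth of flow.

Manning's equation rearranged: A R^(2/3) = nQ / (1.486·√S) = 0.025 × 142 / (1.486 × √0.012) = 21.81.
At y = 2.54 ft: A R^(2/3) = 14.71 — low.
At y = 3.8 ft: A R^(2/3) = 29.35 — high.
At y = 3.17 ft: A R^(2/3) = 21.82 — close enough.

y_n = 3.17 ft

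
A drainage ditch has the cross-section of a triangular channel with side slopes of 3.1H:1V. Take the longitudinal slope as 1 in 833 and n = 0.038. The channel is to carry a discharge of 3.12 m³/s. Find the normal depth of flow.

y_n = 1.25 m

Manning's equation rearranged: A R^(2/3) = nQ / (1·√S) = 0.038 × 3.12 / (√0.0012) = 3.422.
At y = 1.36 m: A R^(2/3) = 4.29 — high.
At y = 1.05 m: A R^(2/3) = 2.152 — low.
At y = 1.25 m: A R^(2/3) = 3.426 — close enough.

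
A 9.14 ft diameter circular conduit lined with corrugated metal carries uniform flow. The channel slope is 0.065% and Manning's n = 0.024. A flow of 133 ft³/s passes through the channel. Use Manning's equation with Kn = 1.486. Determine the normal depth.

y_n = 5.85 ft

Manning's equation rearranged: A R^(2/3) = nQ / (1.486·√S) = 0.024 × 133 / (1.486 × √0.00065) = 84.25.
Try y = 4.16 ft: A R^(2/3) = 48.37 — low.
Try y = 5.85 ft: A R^(2/3) = 84.21 — ≈ 84.25.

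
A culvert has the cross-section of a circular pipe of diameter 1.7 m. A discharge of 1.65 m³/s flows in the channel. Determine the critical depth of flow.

At critical depth, Q² T / (g A³) = 1, i.e. A³/T = Q²/g = 1.65²/9.81 = 0.2775.
At y = 0.459 m: A³/T = 0.08008 — low.
At y = 0.633 m: A³/T = 0.2778 — close enough.

y_c = 0.633 m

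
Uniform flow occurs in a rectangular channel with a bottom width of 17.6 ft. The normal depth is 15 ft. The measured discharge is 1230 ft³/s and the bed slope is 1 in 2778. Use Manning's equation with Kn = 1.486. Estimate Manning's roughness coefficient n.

Flow area A = b·y = 17.6 × 15 = 264 ft². Wetted perimeter P = b + 2y = 17.6 + 2×15 = 47.6 ft.
Hydraulic radius R = A/P = 264/47.6 = 5.546 ft.
Rearranging Manning's equation: n = (1.486/Q) A R^(2/3) S^(1/2) = (1.486/1230) × 264 × 5.546^(2/3) × √0.00036 = 0.019.

n = 0.019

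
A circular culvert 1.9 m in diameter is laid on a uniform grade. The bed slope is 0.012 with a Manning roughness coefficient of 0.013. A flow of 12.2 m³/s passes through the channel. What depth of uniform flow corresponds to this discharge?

y_n = 1.33 m

Manning's equation rearranged: A R^(2/3) = nQ / (1·√S) = 0.013 × 12.2 / (√0.012) = 1.448.
At y = 1.16 m: A R^(2/3) = 1.191 — low.
At y = 1.46 m: A R^(2/3) = 1.618 — high.
At y = 1.33 m: A R^(2/3) = 1.445 — matches.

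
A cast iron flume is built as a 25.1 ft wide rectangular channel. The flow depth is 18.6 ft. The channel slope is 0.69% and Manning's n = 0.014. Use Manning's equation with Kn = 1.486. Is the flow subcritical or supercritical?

Flow area A = b·y = 25.1 × 18.6 = 466.9 ft². Wetted perimeter P = b + 2y = 25.1 + 2×18.6 = 62.3 ft.
Hydraulic radius R = A/P = 466.9/62.3 = 7.494 ft.
V = (1.486/n) R^(2/3) √S = (1.486/0.014) × 7.494^(2/3) × √0.0069 = 33.76 ft/s. Hydraulic depth D_h = A/T = 466.9/25.1 = 18.6 ft.
Froude number Fr = V/√(g·D_h) = 33.76/√(32.2×18.6) = 1.38, which is greater than 1, so the flow is supercritical.

supercritical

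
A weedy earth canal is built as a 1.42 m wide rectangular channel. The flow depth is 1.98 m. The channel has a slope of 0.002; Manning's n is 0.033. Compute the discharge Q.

Flow area A = b·y = 1.42 × 1.98 = 2.812 m². Wetted perimeter P = b + 2y = 1.42 + 2×1.98 = 5.38 m.
Hydraulic radius R = A/P = 2.812/5.38 = 0.5226 m.
Manning's equation: Q = (1/n) A R^(2/3) S^(1/2) = (1/0.033) × 2.812 × 0.5226^(2/3) × 0.002^(1/2) = 2.47 m³/s.

Q = 2.47 m³/s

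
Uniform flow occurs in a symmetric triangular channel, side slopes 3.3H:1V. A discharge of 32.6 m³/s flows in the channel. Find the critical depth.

At critical depth, Q² T / (g A³) = 1, i.e. A³/T = Q²/g = 32.6²/9.81 = 108.3.
At y = 1.25 m: A³/T = 16.62 — too small.
At y = 2.05 m: A³/T = 197.1 — too large.
At y = 1.82 m: A³/T = 108.7 — close enough.

y_c = 1.82 m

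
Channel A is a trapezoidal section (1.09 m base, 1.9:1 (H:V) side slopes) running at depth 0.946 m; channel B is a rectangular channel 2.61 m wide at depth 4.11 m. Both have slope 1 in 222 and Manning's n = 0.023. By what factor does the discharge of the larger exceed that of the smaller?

5.96

Channel A: With bottom width b = 1.09 m and side slope z = 1.9: A = (b + zy)y = (1.09 + 1.9×0.946)×0.946 = 2.731 m²; P = b + 2y√(1+z²) = 1.09 + 2×0.946×2.147 = 5.152 m. Hydraulic radius R = A/P = 2.731/5.152 = 0.5301 m. Q_A = (1/0.023)·2.731·0.5301^(2/3)·√0.004505 = 5.221 m³/s.
Channel B: Flow area A = b·y = 2.61 × 4.11 = 10.73 m². Wetted perimeter P = b + 2y = 2.61 + 2×4.11 = 10.83 m. Hydraulic radius R = A/P = 10.73/10.83 = 0.9905 m. Q_B = (1/0.023)·10.73·0.9905^(2/3)·√0.004505 = 31.1 m³/s.
The larger discharge is 31.1 m³/s and the smaller is 5.221 m³/s; the ratio is 5.96.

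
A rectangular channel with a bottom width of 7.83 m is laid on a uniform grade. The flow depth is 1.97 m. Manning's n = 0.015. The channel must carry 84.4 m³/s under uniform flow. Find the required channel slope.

Flow area A = b·y = 7.83 × 1.97 = 15.43 m². Wetted perimeter P = b + 2y = 7.83 + 2×1.97 = 11.77 m.
Hydraulic radius R = A/P = 15.43/11.77 = 1.311 m.
From Manning's equation, S = [nQ / (1 A R^(2/3))]² = [0.015 × 84.4 / (1 × 15.43 × 1.311^(2/3))]² = 0.0047.

S = 0.0047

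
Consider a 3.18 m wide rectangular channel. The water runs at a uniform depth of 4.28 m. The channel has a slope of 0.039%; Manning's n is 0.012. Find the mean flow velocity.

V = 1.82 m/s

Flow area A = b·y = 3.18 × 4.28 = 13.61 m². Wetted perimeter P = b + 2y = 3.18 + 2×4.28 = 11.74 m.
Hydraulic radius R = A/P = 13.61/11.74 = 1.159 m.
From Manning's equation, V = (1/n) R^(2/3) S^(1/2) = (1/0.012) × 1.159^(2/3) × 0.00039^(1/2) = 1.82 m/s.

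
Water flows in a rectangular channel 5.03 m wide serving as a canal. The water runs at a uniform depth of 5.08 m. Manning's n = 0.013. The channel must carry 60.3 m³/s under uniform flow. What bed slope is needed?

S = 0.00047

Flow area A = b·y = 5.03 × 5.08 = 25.55 m². Wetted perimeter P = b + 2y = 5.03 + 2×5.08 = 15.19 m.
Hydraulic radius R = A/P = 25.55/15.19 = 1.682 m.
From Manning's equation, S = [nQ / (1 A R^(2/3))]² = [0.013 × 60.3 / (1 × 25.55 × 1.682^(2/3))]² = 0.00047.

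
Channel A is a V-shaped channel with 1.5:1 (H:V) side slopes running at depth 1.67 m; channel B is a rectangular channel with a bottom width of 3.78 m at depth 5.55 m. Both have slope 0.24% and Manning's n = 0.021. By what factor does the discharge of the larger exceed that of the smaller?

Channel A: For a triangular section with side slope z = 1.5: A = zy² = 1.5×1.67² = 4.183 m²; P = 2y√(1+z²) = 2×1.67×1.803 = 6.021 m. Hydraulic radius R = A/P = 4.183/6.021 = 0.6948 m. Q_A = (1/0.021)·4.183·0.6948^(2/3)·√0.0024 = 7.655 m³/s.
Channel B: Flow area A = b·y = 3.78 × 5.55 = 20.98 m². Wetted perimeter P = b + 2y = 3.78 + 2×5.55 = 14.88 m. Hydraulic radius R = A/P = 20.98/14.88 = 1.41 m. Q_B = (1/0.021)·20.98·1.41^(2/3)·√0.0024 = 61.54 m³/s.
The larger discharge is 61.54 m³/s and the smaller is 7.655 m³/s; the ratio is 8.04.

8.04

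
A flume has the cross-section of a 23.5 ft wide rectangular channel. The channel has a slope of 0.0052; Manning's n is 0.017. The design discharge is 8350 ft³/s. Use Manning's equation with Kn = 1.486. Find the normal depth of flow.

y_n = 15.8 ft

Manning's equation rearranged: A R^(2/3) = nQ / (1.486·√S) = 0.017 × 8350 / (1.486 × √0.0052) = 1325.
At y = 11.3 ft: A R^(2/3) = 853.3 — low.
At y = 19.5 ft: A R^(2/3) = 1729 — high.
At y = 15.8 ft: A R^(2/3) = 1325 — close enough.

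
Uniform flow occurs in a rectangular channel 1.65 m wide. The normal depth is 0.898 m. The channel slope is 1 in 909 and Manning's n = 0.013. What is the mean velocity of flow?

Flow area A = b·y = 1.65 × 0.898 = 1.482 m². Wetted perimeter P = b + 2y = 1.65 + 2×0.898 = 3.446 m.
Hydraulic radius R = A/P = 1.482/3.446 = 0.43 m.
From Manning's equation, V = (1/n) R^(2/3) S^(1/2) = (1/0.013) × 0.43^(2/3) × 0.0011^(1/2) = 1.45 m/s.

V = 1.45 m/s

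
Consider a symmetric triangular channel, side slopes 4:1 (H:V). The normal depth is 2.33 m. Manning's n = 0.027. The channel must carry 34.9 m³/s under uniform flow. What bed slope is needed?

S = 0.0016

For a triangular section with side slope z = 4: A = zy² = 4×2.33² = 21.72 m²; P = 2y√(1+z²) = 2×2.33×4.123 = 19.21 m.
Hydraulic radius R = A/P = 21.72/19.21 = 1.13 m.
From Manning's equation, S = [nQ / (1 A R^(2/3))]² = [0.027 × 34.9 / (1 × 21.72 × 1.13^(2/3))]² = 0.0016.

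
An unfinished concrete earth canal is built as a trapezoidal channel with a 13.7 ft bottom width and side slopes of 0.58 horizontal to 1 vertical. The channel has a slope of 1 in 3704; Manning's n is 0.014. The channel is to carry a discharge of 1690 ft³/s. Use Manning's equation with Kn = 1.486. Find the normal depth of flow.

Manning's equation rearranged: A R^(2/3) = nQ / (1.486·√S) = 0.014 × 1690 / (1.486 × √0.00027) = 969.
Try y = 16.3 ft: A R^(2/3) = 1426 — over.
Try y = 9.56 ft: A R^(2/3) = 547.9 — short.
Try y = 13.2 ft: A R^(2/3) = 969.2 — ≈ 969.

y_n = 13.2 ft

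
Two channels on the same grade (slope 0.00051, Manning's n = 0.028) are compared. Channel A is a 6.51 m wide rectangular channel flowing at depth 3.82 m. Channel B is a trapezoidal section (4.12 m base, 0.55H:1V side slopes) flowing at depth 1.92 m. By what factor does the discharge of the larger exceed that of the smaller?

3.28

Channel A: Flow area A = b·y = 6.51 × 3.82 = 24.87 m². Wetted perimeter P = b + 2y = 6.51 + 2×3.82 = 14.15 m. Hydraulic radius R = A/P = 24.87/14.15 = 1.757 m. Q_A = (1/0.028)·24.87·1.757^(2/3)·√0.00051 = 29.21 m³/s.
Channel B: With bottom width b = 4.12 m and side slope z = 0.55: A = (b + zy)y = (4.12 + 0.55×1.92)×1.92 = 9.938 m²; P = b + 2y√(1+z²) = 4.12 + 2×1.92×1.141 = 8.502 m. Hydraulic radius R = A/P = 9.938/8.502 = 1.169 m. Q_B = (1/0.028)·9.938·1.169^(2/3)·√0.00051 = 8.894 m³/s.
The larger discharge is 29.21 m³/s and the smaller is 8.894 m³/s; the ratio is 3.28.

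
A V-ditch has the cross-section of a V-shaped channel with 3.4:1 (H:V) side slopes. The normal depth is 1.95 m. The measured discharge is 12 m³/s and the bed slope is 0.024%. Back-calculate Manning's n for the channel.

n = 0.016

For a triangular section with side slope z = 3.4: A = zy² = 3.4×1.95² = 12.93 m²; P = 2y√(1+z²) = 2×1.95×3.544 = 13.82 m.
Hydraulic radius R = A/P = 12.93/13.82 = 0.9354 m.
Rearranging Manning's equation: n = (1/Q) A R^(2/3) S^(1/2) = (1/12) × 12.93 × 0.9354^(2/3) × √0.00024 = 0.016.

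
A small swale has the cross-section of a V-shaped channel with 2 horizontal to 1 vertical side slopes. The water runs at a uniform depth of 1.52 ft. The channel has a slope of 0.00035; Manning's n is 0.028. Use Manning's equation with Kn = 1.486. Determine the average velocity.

For a triangular section with side slope z = 2: A = zy² = 2×1.52² = 4.621 ft²; P = 2y√(1+z²) = 2×1.52×2.236 = 6.798 ft.
Hydraulic radius R = A/P = 4.621/6.798 = 0.6798 ft.
From Manning's equation, V = (1.486/n) R^(2/3) S^(1/2) = (1.486/0.028) × 0.6798^(2/3) × 0.00035^(1/2) = 0.768 ft/s.

V = 0.768 ft/s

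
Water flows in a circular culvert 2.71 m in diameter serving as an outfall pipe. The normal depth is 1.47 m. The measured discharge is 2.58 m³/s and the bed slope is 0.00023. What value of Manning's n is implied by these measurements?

For a circular section of diameter D = 2.71 m at depth y = 1.47 m, the central angle is θ = 2 arccos(1 − 2y/D) = 3.312 rad. Then A = (D²/8)(θ − sin θ) = 3.195 m² and P = Dθ/2 = 4.487 m.
Hydraulic radius R = A/P = 3.195/4.487 = 0.7121 m.
Rearranging Manning's equation: n = (1/Q) A R^(2/3) S^(1/2) = (1/2.58) × 3.195 × 0.7121^(2/3) × √0.00023 = 0.015.

n = 0.015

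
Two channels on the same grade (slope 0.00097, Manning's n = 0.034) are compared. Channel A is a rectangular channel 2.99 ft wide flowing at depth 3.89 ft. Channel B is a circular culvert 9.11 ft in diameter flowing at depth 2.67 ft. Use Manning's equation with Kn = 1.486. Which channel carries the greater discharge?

Channel A: Flow area A = b·y = 2.99 × 3.89 = 11.63 ft². Wetted perimeter P = b + 2y = 2.99 + 2×3.89 = 10.77 ft. Hydraulic radius R = A/P = 11.63/10.77 = 1.08 ft. Q_A = (1.486/0.034)·11.63·1.08^(2/3)·√0.00097 = 16.67 ft³/s.
Channel B: For a circular section of diameter D = 9.11 ft at depth y = 2.67 ft, the central angle is θ = 2 arccos(1 − 2y/D) = 2.288 rad. Then A = (D²/8)(θ − sin θ) = 15.92 ft² and P = Dθ/2 = 10.42 ft. Hydraulic radius R = A/P = 15.92/10.42 = 1.528 ft. Q_B = (1.486/0.034)·15.92·1.528^(2/3)·√0.00097 = 28.75 ft³/s.
Q_A = 16.67 ft³/s vs Q_B = 28.75 ft³/s, so channel B carries more.

channel B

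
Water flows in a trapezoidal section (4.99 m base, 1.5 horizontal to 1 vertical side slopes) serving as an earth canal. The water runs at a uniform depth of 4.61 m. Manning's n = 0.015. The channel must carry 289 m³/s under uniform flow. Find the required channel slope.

S = 0.0018

With bottom width b = 4.99 m and side slope z = 1.5: A = (b + zy)y = (4.99 + 1.5×4.61)×4.61 = 54.88 m²; P = b + 2y√(1+z²) = 4.99 + 2×4.61×1.803 = 21.61 m.
Hydraulic radius R = A/P = 54.88/21.61 = 2.539 m.
From Manning's equation, S = [nQ / (1 A R^(2/3))]² = [0.015 × 289 / (1 × 54.88 × 2.539^(2/3))]² = 0.0018.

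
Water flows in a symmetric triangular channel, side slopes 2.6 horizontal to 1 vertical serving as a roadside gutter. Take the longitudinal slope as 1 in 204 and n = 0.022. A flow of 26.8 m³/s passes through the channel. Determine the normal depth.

y_n = 1.88 m

Manning's equation rearranged: A R^(2/3) = nQ / (1·√S) = 0.022 × 26.8 / (√0.004902) = 8.421.
At y = 1.4 m: A R^(2/3) = 3.837 — low.
At y = 2.4 m: A R^(2/3) = 16.15 — high.
At y = 1.88 m: A R^(2/3) = 8.422 — ≈ 8.421.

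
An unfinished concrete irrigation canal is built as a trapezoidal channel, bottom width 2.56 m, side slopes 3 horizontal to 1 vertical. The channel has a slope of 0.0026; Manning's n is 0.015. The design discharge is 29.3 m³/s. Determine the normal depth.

y_n = 1.42 m

Manning's equation rearranged: A R^(2/3) = nQ / (1·√S) = 0.015 × 29.3 / (√0.0026) = 8.619.
Try y = 1.74 m: A R^(2/3) = 13.52 — high.
Try y = 1.42 m: A R^(2/3) = 8.616 — matches.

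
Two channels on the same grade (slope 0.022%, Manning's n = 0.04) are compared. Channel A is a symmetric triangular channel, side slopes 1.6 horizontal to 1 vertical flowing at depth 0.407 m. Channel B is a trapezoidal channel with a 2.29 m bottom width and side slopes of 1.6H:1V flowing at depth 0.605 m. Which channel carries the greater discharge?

Channel A: For a triangular section with side slope z = 1.6: A = zy² = 1.6×0.407² = 0.265 m²; P = 2y√(1+z²) = 2×0.407×1.887 = 1.536 m. Hydraulic radius R = A/P = 0.265/1.536 = 0.1726 m. Q_A = (1/0.04)·0.265·0.1726^(2/3)·√0.00022 = 0.03046 m³/s.
Channel B: With bottom width b = 2.29 m and side slope z = 1.6: A = (b + zy)y = (2.29 + 1.6×0.605)×0.605 = 1.971 m²; P = b + 2y√(1+z²) = 2.29 + 2×0.605×1.887 = 4.573 m. Hydraulic radius R = A/P = 1.971/4.573 = 0.431 m. Q_B = (1/0.04)·1.971·0.431^(2/3)·√0.00022 = 0.4171 m³/s.
Q_A = 0.03046 m³/s vs Q_B = 0.4171 m³/s, so channel B carries more.

channel B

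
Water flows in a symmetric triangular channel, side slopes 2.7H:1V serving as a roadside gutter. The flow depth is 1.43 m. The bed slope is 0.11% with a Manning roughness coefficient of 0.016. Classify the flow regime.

For a triangular section with side slope z = 2.7: A = zy² = 2.7×1.43² = 5.521 m²; P = 2y√(1+z²) = 2×1.43×2.879 = 8.235 m.
Hydraulic radius R = A/P = 5.521/8.235 = 0.6705 m.
V = (1/n) R^(2/3) √S = (1/0.016) × 0.6705^(2/3) × √0.0011 = 1.588 m/s. Hydraulic depth D_h = A/T = 5.521/7.722 = 0.715 m.
Froude number Fr = V/√(g·D_h) = 1.588/√(9.81×0.715) = 0.6, which is less than 1, so the flow is subcritical.

subcritical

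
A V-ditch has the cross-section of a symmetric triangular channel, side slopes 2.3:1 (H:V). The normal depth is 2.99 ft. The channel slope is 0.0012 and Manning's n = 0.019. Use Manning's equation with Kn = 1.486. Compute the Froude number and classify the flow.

For a triangular section with side slope z = 2.3: A = zy² = 2.3×2.99² = 20.56 ft²; P = 2y√(1+z²) = 2×2.99×2.508 = 15 ft.
Hydraulic radius R = A/P = 20.56/15 = 1.371 ft.
V = (1.486/n) R^(2/3) √S = (1.486/0.019) × 1.371^(2/3) × √0.0012 = 3.344 ft/s. Hydraulic depth D_h = A/T = 20.56/13.75 = 1.495 ft.
Froude number Fr = V/√(g·D_h) = 3.344/√(32.2×1.495) = 0.482, which is less than 1, so the flow is subcritical.

subcritical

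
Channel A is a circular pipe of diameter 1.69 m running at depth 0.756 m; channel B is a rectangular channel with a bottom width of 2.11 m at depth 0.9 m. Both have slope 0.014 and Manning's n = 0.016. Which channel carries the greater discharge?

Channel A: For a circular section of diameter D = 1.69 m at depth y = 0.756 m, the central angle is θ = 2 arccos(1 − 2y/D) = 2.931 rad. Then A = (D²/8)(θ − sin θ) = 0.9715 m² and P = Dθ/2 = 2.476 m. Hydraulic radius R = A/P = 0.9715/2.476 = 0.3923 m. Q_A = (1/0.016)·0.9715·0.3923^(2/3)·√0.014 = 3.85 m³/s.
Channel B: Flow area A = b·y = 2.11 × 0.9 = 1.899 m². Wetted perimeter P = b + 2y = 2.11 + 2×0.9 = 3.91 m. Hydraulic radius R = A/P = 1.899/3.91 = 0.4857 m. Q_B = (1/0.016)·1.899·0.4857^(2/3)·√0.014 = 8.677 m³/s.
Q_A = 3.85 m³/s vs Q_B = 8.677 m³/s, so channel B carries more.

channel B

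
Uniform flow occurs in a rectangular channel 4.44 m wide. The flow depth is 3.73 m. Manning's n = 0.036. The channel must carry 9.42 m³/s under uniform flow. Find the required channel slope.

Flow area A = b·y = 4.44 × 3.73 = 16.56 m². Wetted perimeter P = b + 2y = 4.44 + 2×3.73 = 11.9 m.
Hydraulic radius R = A/P = 16.56/11.9 = 1.392 m.
From Manning's equation, S = [nQ / (1 A R^(2/3))]² = [0.036 × 9.42 / (1 × 16.56 × 1.392^(2/3))]² = 0.00027.

S = 0.00027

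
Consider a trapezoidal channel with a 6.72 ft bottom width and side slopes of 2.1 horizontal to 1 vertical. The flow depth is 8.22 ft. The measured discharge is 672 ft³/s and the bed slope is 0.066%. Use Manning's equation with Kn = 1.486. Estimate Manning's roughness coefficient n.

With bottom width b = 6.72 ft and side slope z = 2.1: A = (b + zy)y = (6.72 + 2.1×8.22)×8.22 = 197.1 ft²; P = b + 2y√(1+z²) = 6.72 + 2×8.22×2.326 = 44.96 ft.
Hydraulic radius R = A/P = 197.1/44.96 = 4.385 ft.
Rearranging Manning's equation: n = (1.486/Q) A R^(2/3) S^(1/2) = (1.486/672) × 197.1 × 4.385^(2/3) × √0.00066 = 0.03.

n = 0.03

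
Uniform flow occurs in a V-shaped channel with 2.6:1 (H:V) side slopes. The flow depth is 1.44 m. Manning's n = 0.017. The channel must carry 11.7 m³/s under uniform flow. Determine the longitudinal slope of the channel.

S = 0.00231

For a triangular section with side slope z = 2.6: A = zy² = 2.6×1.44² = 5.391 m²; P = 2y√(1+z²) = 2×1.44×2.786 = 8.023 m.
Hydraulic radius R = A/P = 5.391/8.023 = 0.672 m.
From Manning's equation, S = [nQ / (1 A R^(2/3))]² = [0.017 × 11.7 / (1 × 5.391 × 0.672^(2/3))]² = 0.00231.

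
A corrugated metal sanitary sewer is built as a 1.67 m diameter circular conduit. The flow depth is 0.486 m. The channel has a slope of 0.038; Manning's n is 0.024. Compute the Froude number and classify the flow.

For a circular section of diameter D = 1.67 m at depth y = 0.486 m, the central angle is θ = 2 arccos(1 − 2y/D) = 2.279 rad. Then A = (D²/8)(θ − sin θ) = 0.5298 m² and P = Dθ/2 = 1.903 m.
Hydraulic radius R = A/P = 0.5298/1.903 = 0.2784 m.
V = (1/n) R^(2/3) √S = (1/0.024) × 0.2784^(2/3) × √0.038 = 3.463 m/s. Hydraulic depth D_h = A/T = 0.5298/1.517 = 0.3492 m.
Froude number Fr = V/√(g·D_h) = 3.463/√(9.81×0.3492) = 1.87, which is greater than 1, so the flow is supercritical.

supercritical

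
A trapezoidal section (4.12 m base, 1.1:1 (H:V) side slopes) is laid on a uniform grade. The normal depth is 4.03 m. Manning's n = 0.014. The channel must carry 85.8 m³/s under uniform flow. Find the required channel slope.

S = 0.00044

With bottom width b = 4.12 m and side slope z = 1.1: A = (b + zy)y = (4.12 + 1.1×4.03)×4.03 = 34.47 m²; P = b + 2y√(1+z²) = 4.12 + 2×4.03×1.487 = 16.1 m.
Hydraulic radius R = A/P = 34.47/16.1 = 2.141 m.
From Manning's equation, S = [nQ / (1 A R^(2/3))]² = [0.014 × 85.8 / (1 × 34.47 × 2.141^(2/3))]² = 0.00044.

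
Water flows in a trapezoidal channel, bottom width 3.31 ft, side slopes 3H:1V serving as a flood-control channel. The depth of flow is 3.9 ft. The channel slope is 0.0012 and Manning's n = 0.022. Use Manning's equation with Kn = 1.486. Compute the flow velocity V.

V = 3.83 ft/s

With bottom width b = 3.31 ft and side slope z = 3: A = (b + zy)y = (3.31 + 3×3.9)×3.9 = 58.54 ft²; P = b + 2y√(1+z²) = 3.31 + 2×3.9×3.162 = 27.98 ft.
Hydraulic radius R = A/P = 58.54/27.98 = 2.092 ft.
From Manning's equation, V = (1.486/n) R^(2/3) S^(1/2) = (1.486/0.022) × 2.092^(2/3) × 0.0012^(1/2) = 3.83 ft/s.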